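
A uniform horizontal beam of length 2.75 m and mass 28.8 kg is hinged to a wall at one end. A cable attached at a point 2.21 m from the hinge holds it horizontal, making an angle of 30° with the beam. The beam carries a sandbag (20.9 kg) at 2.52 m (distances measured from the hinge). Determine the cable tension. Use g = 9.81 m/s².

T ≈ 819 N

Take moments about the hinge.
Beam weight: 28.8 × 9.81 = 282.5 N down at 1.375 m → arm 1.375 m, τ = 282.5 × 1.375 = 388.4 N·m clockwise.
Sandbag: 20.9 × 9.81 = 205 N down at 2.52 m → arm 2.52 m, τ = 205 × 2.52 = 516.6 N·m clockwise.
Total clockwise load moment = 905 N·m.
The cable tension T acts at 2.21 m; only its component perpendicular to the beam, T sinθ, produces torque. sin 30° = 0.5.
Balancing moments: T × 2.21 × 0.5 = 905, giving T = 905 / 1.105 = 819 N.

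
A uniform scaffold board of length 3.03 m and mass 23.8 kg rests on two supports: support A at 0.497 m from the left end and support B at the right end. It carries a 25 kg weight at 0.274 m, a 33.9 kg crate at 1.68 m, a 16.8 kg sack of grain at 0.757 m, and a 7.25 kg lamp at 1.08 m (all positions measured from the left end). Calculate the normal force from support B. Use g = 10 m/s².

R_B ≈ 266 N

Take moments about support A.
Beam weight: 23.8 × 10 = 238 N down at 1.515 m → arm 1.018 m, τ = 238 × 1.018 = 242.3 N·m clockwise.
Weight: 25 × 10 = 250 N down at 0.274 m → arm 0.223 m, τ = 250 × 0.223 = 55.75 N·m counterclockwise.
Crate: 33.9 × 10 = 339 N down at 1.68 m → arm 1.183 m, τ = 339 × 1.183 = 401 N·m clockwise.
Sack of grain: 16.8 × 10 = 168 N down at 0.757 m → arm 0.26 m, τ = 168 × 0.26 = 43.68 N·m clockwise.
Lamp: 7.25 × 10 = 72.5 N down at 1.08 m → arm 0.583 m, τ = 72.5 × 0.583 = 42.27 N·m clockwise.
Net load moment about support A = 673.5 N·m clockwise.
Reaction R at support B is upward at 3.03 m, arm 2.533 m → moment R × 2.533 counterclockwise.
Balancing moments: R × 2.533 = 673.5, giving R = 266 N.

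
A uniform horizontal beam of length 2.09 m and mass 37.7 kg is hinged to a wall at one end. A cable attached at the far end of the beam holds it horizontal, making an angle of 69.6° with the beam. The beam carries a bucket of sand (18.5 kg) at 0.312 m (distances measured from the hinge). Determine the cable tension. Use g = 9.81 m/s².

T ≈ 226 N

Take moments about the hinge.
Beam weight: 37.7 × 9.81 = 369.8 N down at 1.045 m → arm 1.045 m, τ = 369.8 × 1.045 = 386.4 N·m clockwise.
Bucket of sand: 18.5 × 9.81 = 181.5 N down at 0.312 m → arm 0.312 m, τ = 181.5 × 0.312 = 56.63 N·m clockwise.
Total clockwise load moment = 443 N·m.
The cable tension T acts at 2.09 m; only its component perpendicular to the beam, T sinθ, produces torque. sin 69.6° = 0.9373.
For rotational equilibrium, T × 2.09 × 0.9373 = 443, so T = 443 / 1.959 = 226 N.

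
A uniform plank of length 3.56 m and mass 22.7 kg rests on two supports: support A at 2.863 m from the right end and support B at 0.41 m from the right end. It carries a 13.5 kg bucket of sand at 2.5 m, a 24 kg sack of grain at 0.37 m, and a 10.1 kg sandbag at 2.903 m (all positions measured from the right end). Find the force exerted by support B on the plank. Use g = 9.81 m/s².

Choose support A as the axis so its reaction then has zero moment arm.
Beam weight: 22.7 × 9.81 = 222.7 N down at 1.78 m → arm 1.083 m, τ = 222.7 × 1.083 = 241.2 N·m clockwise.
Bucket of sand: 13.5 × 9.81 = 132.4 N down at 2.5 m → arm 0.363 m, τ = 132.4 × 0.363 = 48.06 N·m clockwise.
Sack of grain: 24 × 9.81 = 235.4 N down at 0.37 m → arm 2.493 m, τ = 235.4 × 2.493 = 586.9 N·m clockwise.
Sandbag: 10.1 × 9.81 = 99.08 N down at 2.903 m → arm 0.04 m, τ = 99.08 × 0.04 = 3.963 N·m counterclockwise.
Net load moment about support A = 872.2 N·m clockwise.
Reaction R at support B is upward at 0.41 m, arm 2.453 m → moment R × 2.453 counterclockwise.
Setting net torque to zero: R × 2.453 = 872.2 → R = 356 N.

R_B ≈ 356 N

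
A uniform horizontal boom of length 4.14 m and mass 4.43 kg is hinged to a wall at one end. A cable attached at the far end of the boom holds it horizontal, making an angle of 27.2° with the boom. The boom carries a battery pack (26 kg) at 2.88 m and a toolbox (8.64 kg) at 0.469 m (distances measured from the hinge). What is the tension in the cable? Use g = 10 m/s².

T ≈ 466 N

Taking torques about the hinge:
Beam weight: 4.43 × 10 = 44.3 N down at 2.07 m → arm 2.07 m, τ = 44.3 × 2.07 = 91.7 N·m clockwise.
Battery pack: 26 × 10 = 260 N down at 2.88 m → arm 2.88 m, τ = 260 × 2.88 = 748.8 N·m clockwise.
Toolbox: 8.64 × 10 = 86.4 N down at 0.469 m → arm 0.469 m, τ = 86.4 × 0.469 = 40.52 N·m clockwise.
Total clockwise load moment = 881 N·m.
The cable tension T acts at 4.14 m; only its component perpendicular to the boom, T sinθ, produces torque. sin 27.2° = 0.4571.
Στ = 0 ⇒ T × 4.14 × 0.4571 = 881 ⇒ T = 881 / 1.892 = 466 N.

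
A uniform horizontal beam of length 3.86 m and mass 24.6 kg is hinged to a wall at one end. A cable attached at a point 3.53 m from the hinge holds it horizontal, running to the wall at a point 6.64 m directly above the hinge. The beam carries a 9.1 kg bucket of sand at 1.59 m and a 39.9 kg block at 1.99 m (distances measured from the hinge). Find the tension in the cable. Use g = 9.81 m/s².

Sum moments about the hinge (the unknown hinge reaction has zero arm there).
Beam weight: 24.6 × 9.81 = 241.3 N down at 1.93 m → arm 1.93 m, τ = 241.3 × 1.93 = 465.7 N·m clockwise.
Bucket of sand: 9.1 × 9.81 = 89.27 N down at 1.59 m → arm 1.59 m, τ = 89.27 × 1.59 = 141.9 N·m clockwise.
Block: 39.9 × 9.81 = 391.4 N down at 1.99 m → arm 1.99 m, τ = 391.4 × 1.99 = 778.9 N·m clockwise.
Total clockwise load moment = 1386 N·m.
The cable tension T acts at 3.53 m; only its component perpendicular to the beam, T sinθ, produces torque. sinθ = h/√(h²+d²) = 6.64/√(6.64²+3.53²) = 0.883.
Balancing moments: T × 3.53 × 0.883 = 1386, giving T = 1386 / 3.117 = 445 N.

T ≈ 445 N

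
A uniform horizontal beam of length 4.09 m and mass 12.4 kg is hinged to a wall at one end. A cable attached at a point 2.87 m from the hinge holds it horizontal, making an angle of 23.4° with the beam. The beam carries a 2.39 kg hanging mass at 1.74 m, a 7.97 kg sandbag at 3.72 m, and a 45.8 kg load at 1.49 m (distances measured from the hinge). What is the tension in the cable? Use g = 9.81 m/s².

Take moments about the hinge.
Beam weight: 12.4 × 9.81 = 121.6 N down at 2.045 m → arm 2.045 m, τ = 121.6 × 2.045 = 248.7 N·m clockwise.
Hanging mass: 2.39 × 9.81 = 23.45 N down at 1.74 m → arm 1.74 m, τ = 23.45 × 1.74 = 40.8 N·m clockwise.
Sandbag: 7.97 × 9.81 = 78.19 N down at 3.72 m → arm 3.72 m, τ = 78.19 × 3.72 = 290.9 N·m clockwise.
Load: 45.8 × 9.81 = 449.3 N down at 1.49 m → arm 1.49 m, τ = 449.3 × 1.49 = 669.5 N·m clockwise.
Total clockwise load moment = 1250 N·m.
The cable tension T acts at 2.87 m; only its component perpendicular to the beam, T sinθ, produces torque. sin 23.4° = 0.3971.
Setting net torque to zero: T × 2.87 × 0.3971 = 1250 → T = 1250 / 1.14 = 1100 N.

T ≈ 1100 N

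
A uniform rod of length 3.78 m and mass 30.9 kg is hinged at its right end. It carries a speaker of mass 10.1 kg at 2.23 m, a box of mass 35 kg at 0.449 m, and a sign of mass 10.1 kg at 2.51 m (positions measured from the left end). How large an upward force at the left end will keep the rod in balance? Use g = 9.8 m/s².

About the right end:
Beam weight: 30.9 × 9.8 = 302.8 N down at 1.89 m → arm 1.89 m, τ = 302.8 × 1.89 = 572.3 N·m counterclockwise.
Speaker: 10.1 × 9.8 = 98.98 N down at 2.23 m → arm 1.55 m, τ = 98.98 × 1.55 = 153.4 N·m counterclockwise.
Box: 35 × 9.8 = 343 N down at 0.449 m → arm 3.331 m, τ = 343 × 3.331 = 1143 N·m counterclockwise.
Sign: 10.1 × 9.8 = 98.98 N down at 2.51 m → arm 1.27 m, τ = 98.98 × 1.27 = 125.7 N·m counterclockwise.
Net moment of the loads = 1994 N·m counterclockwise.
The upward force F acts at the left end, arm 3.78 m, giving F × 3.78 clockwise.
Στ = 0 ⇒ F × 3.78 = 1994 ⇒ F = 1994 / 3.78 = 528 N.

F ≈ 528 N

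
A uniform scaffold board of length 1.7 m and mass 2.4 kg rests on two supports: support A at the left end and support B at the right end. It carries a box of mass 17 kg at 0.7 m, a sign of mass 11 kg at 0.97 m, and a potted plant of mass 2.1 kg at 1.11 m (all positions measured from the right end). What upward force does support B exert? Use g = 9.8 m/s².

About support A:
Beam weight: 2.4 × 9.8 = 23.52 N down at 0.85 m → arm 0.85 m, τ = 23.52 × 0.85 = 19.99 N·m clockwise.
Box: 17 × 9.8 = 166.6 N down at 0.7 m → arm 1 m, τ = 166.6 × 1 = 166.6 N·m clockwise.
Sign: 11 × 9.8 = 107.8 N down at 0.97 m → arm 0.73 m, τ = 107.8 × 0.73 = 78.69 N·m clockwise.
Potted plant: 2.1 × 9.8 = 20.58 N down at 1.11 m → arm 0.59 m, τ = 20.58 × 0.59 = 12.14 N·m clockwise.
Net load moment about support A = 277.4 N·m clockwise.
Reaction R at support B is upward at 0 m, arm 1.7 m → moment R × 1.7 counterclockwise.
Στ = 0 ⇒ R × 1.7 = 277.4 ⇒ R = 163 N.

R_B ≈ 163 N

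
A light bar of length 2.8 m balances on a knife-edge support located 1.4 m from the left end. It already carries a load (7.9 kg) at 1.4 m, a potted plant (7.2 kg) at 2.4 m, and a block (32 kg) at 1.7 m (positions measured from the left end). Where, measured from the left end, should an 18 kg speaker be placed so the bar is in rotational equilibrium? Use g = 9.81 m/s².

x ≈ 0.467 m from the left end

Taking torques about the knife-edge support (at 1.4 m from the left end):
Load: acts at the knife-edge support, moment arm 0 → no torque.
Potted plant: 7.2 × 9.81 = 70.63 N down at 2.4 m → arm 1 m, τ = 70.63 × 1 = 70.63 N·m clockwise.
Block: 32 × 9.81 = 313.9 N down at 1.7 m → arm 0.3 m, τ = 313.9 × 0.3 = 94.17 N·m clockwise.
Net moment of existing loads = 164.8 N·m clockwise.
The speaker weighs 18 × 9.81 = 176.6 N and must supply an equal counterclockwise moment, so its lever arm about the knife-edge support is 164.8 / 176.6 = 0.933 m.
That puts it at 1.4 − 0.933 = 0.467 m from the left end.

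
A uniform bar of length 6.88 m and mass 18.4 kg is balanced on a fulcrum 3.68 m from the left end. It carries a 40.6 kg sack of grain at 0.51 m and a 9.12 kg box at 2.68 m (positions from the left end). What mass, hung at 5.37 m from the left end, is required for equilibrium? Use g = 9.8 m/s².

m ≈ 84.2 kg

About the fulcrum (at 3.68 m from the left end):
Beam weight: 18.4 × 9.8 = 180.3 N down at 3.44 m → arm 0.24 m, τ = 180.3 × 0.24 = 43.27 N·m counterclockwise.
Sack of grain: 40.6 × 9.8 = 397.9 N down at 0.51 m → arm 3.17 m, τ = 397.9 × 3.17 = 1261 N·m counterclockwise.
Box: 9.12 × 9.8 = 89.38 N down at 2.68 m → arm 1 m, τ = 89.38 × 1 = 89.38 N·m counterclockwise.
Net moment of known loads = 1394 N·m counterclockwise.
An unknown mass m at 5.37 m has arm 1.69 m; its moment is m·g·1.69 clockwise.
Balancing moments: m × 9.8 × 1.69 = 1394, giving m = 1394 / (9.8 × 1.69) = 84.2 kg.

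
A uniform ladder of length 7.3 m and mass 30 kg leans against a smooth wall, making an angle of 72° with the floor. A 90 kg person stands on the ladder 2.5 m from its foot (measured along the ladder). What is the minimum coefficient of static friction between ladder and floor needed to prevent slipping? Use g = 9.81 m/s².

Taking torques about the foot of the ladder:
Ladder weight 30×9.81 = 294.3 N acts at 3.65 m along the ladder; its horizontal arm is 3.65·cos72° = 1.128 m → τ = 332 N·m clockwise.
Person: 90×9.81 = 882.9 N at 2.5 m → arm 0.7725 m → τ = 682 N·m clockwise.
Wall normal N acts horizontally at the top; its moment arm is the height L sinθ = 7.3·sin72° = 6.943 m, counterclockwise.
For rotational equilibrium, N × 6.943 = 1014, so N = 146 N.
ΣFx = 0 ⇒ f = N_wall = 146 N. ΣFy = 0 ⇒ N_floor = 1177 N.
μ_min = f / N_floor = 146 / 1177 = 0.124.

μ_min ≈ 0.124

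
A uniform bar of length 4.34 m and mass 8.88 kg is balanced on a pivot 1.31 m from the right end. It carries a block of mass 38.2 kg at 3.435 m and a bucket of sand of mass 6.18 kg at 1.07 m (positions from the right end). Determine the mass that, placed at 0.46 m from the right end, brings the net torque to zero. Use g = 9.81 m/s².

Take moments about the pivot (at 1.31 m from the right end).
Beam weight: 8.88 × 9.81 = 87.11 N down at 2.17 m → arm 0.86 m, τ = 87.11 × 0.86 = 74.91 N·m counterclockwise.
Block: 38.2 × 9.81 = 374.7 N down at 3.435 m → arm 2.125 m, τ = 374.7 × 2.125 = 796.2 N·m counterclockwise.
Bucket of sand: 6.18 × 9.81 = 60.63 N down at 1.07 m → arm 0.24 m, τ = 60.63 × 0.24 = 14.55 N·m clockwise.
Net moment of known loads = 856.6 N·m counterclockwise.
An unknown mass m at 0.46 m has arm 0.85 m; its moment is m·g·0.85 clockwise.
Setting net torque to zero: m × 9.81 × 0.85 = 856.6 → m = 856.6 / (9.81 × 0.85) = 103 kg.

m ≈ 103 kg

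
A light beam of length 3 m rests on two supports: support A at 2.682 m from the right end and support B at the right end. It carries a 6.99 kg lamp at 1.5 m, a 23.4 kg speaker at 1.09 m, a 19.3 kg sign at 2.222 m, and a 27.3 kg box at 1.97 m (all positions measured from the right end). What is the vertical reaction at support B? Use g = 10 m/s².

R_B ≈ 275 N

Sum moments about support A (its reaction then has zero moment arm).
Lamp: 6.99 × 10 = 69.9 N down at 1.5 m → arm 1.182 m, τ = 69.9 × 1.182 = 82.62 N·m clockwise.
Speaker: 23.4 × 10 = 234 N down at 1.09 m → arm 1.592 m, τ = 234 × 1.592 = 372.5 N·m clockwise.
Sign: 19.3 × 10 = 193 N down at 2.222 m → arm 0.46 m, τ = 193 × 0.46 = 88.78 N·m clockwise.
Box: 27.3 × 10 = 273 N down at 1.97 m → arm 0.712 m, τ = 273 × 0.712 = 194.4 N·m clockwise.
Net load moment about support A = 738.3 N·m clockwise.
Reaction R at support B is upward at 0 m, arm 2.682 m → moment R × 2.682 counterclockwise.
For rotational equilibrium, R × 2.682 = 738.3, so R = 275 N.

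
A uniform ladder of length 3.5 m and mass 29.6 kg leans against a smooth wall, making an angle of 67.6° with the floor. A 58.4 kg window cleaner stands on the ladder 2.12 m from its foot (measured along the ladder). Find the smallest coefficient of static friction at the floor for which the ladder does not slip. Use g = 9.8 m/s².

μ_min ≈ 0.235

About the foot of the ladder:
Ladder weight 29.6×9.8 = 290.1 N acts at 1.75 m along the ladder; its horizontal arm is 1.75·cos67.6° = 0.6669 m → τ = 193.5 N·m clockwise.
Window cleaner: 58.4×9.8 = 572.3 N at 2.12 m → arm 0.8079 m → τ = 462.4 N·m clockwise.
Wall normal N acts horizontally at the top; its moment arm is the height L sinθ = 3.5·sin67.6° = 3.236 m, counterclockwise.
Στ = 0 ⇒ N × 3.236 = 655.9 ⇒ N = 202.7 N.
ΣFx = 0 ⇒ f = N_wall = 202.7 N. ΣFy = 0 ⇒ N_floor = 862.4 N.
μ_min = f / N_floor = 202.7 / 862.4 = 0.235.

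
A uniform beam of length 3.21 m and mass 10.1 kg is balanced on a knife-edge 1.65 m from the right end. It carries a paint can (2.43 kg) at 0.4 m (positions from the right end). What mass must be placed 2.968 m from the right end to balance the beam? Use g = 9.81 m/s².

m ≈ 2.65 kg

Sum moments about the knife-edge (at 1.65 m from the right end) (the support reaction has zero arm there).
Beam weight: 10.1 × 9.81 = 99.08 N down at 1.605 m → arm 0.045 m, τ = 99.08 × 0.045 = 4.459 N·m clockwise.
Paint can: 2.43 × 9.81 = 23.84 N down at 0.4 m → arm 1.25 m, τ = 23.84 × 1.25 = 29.8 N·m clockwise.
Net moment of known loads = 34.26 N·m clockwise.
An unknown mass m at 2.968 m has arm 1.318 m; its moment is m·g·1.318 counterclockwise.
For rotational equilibrium, m × 9.81 × 1.318 = 34.26, so m = 34.26 / (9.81 × 1.318) = 2.65 kg.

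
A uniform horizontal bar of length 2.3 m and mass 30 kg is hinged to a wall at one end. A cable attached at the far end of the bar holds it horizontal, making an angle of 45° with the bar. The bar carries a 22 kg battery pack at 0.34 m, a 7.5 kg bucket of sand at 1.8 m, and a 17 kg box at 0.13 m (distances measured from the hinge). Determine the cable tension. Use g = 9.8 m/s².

T ≈ 348 N

Taking torques about the hinge:
Beam weight: 30 × 9.8 = 294 N down at 1.15 m → arm 1.15 m, τ = 294 × 1.15 = 338.1 N·m clockwise.
Battery pack: 22 × 9.8 = 215.6 N down at 0.34 m → arm 0.34 m, τ = 215.6 × 0.34 = 73.3 N·m clockwise.
Bucket of sand: 7.5 × 9.8 = 73.5 N down at 1.8 m → arm 1.8 m, τ = 73.5 × 1.8 = 132.3 N·m clockwise.
Box: 17 × 9.8 = 166.6 N down at 0.13 m → arm 0.13 m, τ = 166.6 × 0.13 = 21.66 N·m clockwise.
Total clockwise load moment = 565.4 N·m.
The cable tension T acts at 2.3 m; only its component perpendicular to the bar, T sinθ, produces torque. sin 45° = 0.7071.
Setting net torque to zero: T × 2.3 × 0.7071 = 565.4 → T = 565.4 / 1.626 = 348 N.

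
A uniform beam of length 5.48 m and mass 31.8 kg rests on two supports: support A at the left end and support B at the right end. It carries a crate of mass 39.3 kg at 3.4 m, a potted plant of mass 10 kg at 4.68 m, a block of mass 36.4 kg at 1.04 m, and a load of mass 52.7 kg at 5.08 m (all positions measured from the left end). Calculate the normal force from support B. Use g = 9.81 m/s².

Taking torques about support A:
Beam weight: 31.8 × 9.81 = 312 N down at 2.74 m → arm 2.74 m, τ = 312 × 2.74 = 854.9 N·m clockwise.
Crate: 39.3 × 9.81 = 385.5 N down at 3.4 m → arm 3.4 m, τ = 385.5 × 3.4 = 1311 N·m clockwise.
Potted plant: 10 × 9.81 = 98.1 N down at 4.68 m → arm 4.68 m, τ = 98.1 × 4.68 = 459.1 N·m clockwise.
Block: 36.4 × 9.81 = 357.1 N down at 1.04 m → arm 1.04 m, τ = 357.1 × 1.04 = 371.4 N·m clockwise.
Load: 52.7 × 9.81 = 517 N down at 5.08 m → arm 5.08 m, τ = 517 × 5.08 = 2626 N·m clockwise.
Net load moment about support A = 5622 N·m clockwise.
Reaction R at support B is upward at 5.48 m, arm 5.48 m → moment R × 5.48 counterclockwise.
For rotational equilibrium, R × 5.48 = 5622, so R = 1030 N.

R_B ≈ 1030 N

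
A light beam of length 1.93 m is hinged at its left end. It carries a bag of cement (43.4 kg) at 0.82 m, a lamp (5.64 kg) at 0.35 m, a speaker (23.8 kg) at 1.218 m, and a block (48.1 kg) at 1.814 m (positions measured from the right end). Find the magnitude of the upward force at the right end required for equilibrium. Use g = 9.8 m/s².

Sum moments about the left end (the unknown pivot reaction has zero arm there).
Bag of cement: 43.4 × 9.8 = 425.3 N down at 0.82 m → arm 1.11 m, τ = 425.3 × 1.11 = 472.1 N·m clockwise.
Lamp: 5.64 × 9.8 = 55.27 N down at 0.35 m → arm 1.58 m, τ = 55.27 × 1.58 = 87.33 N·m clockwise.
Speaker: 23.8 × 9.8 = 233.2 N down at 1.218 m → arm 0.712 m, τ = 233.2 × 0.712 = 166 N·m clockwise.
Block: 48.1 × 9.8 = 471.4 N down at 1.814 m → arm 0.116 m, τ = 471.4 × 0.116 = 54.68 N·m clockwise.
Net moment of the loads = 780.1 N·m clockwise.
The upward force F acts at the right end, arm 1.93 m, giving F × 1.93 counterclockwise.
Στ = 0 ⇒ F × 1.93 = 780.1 ⇒ F = 780.1 / 1.93 = 404 N.

F ≈ 404 N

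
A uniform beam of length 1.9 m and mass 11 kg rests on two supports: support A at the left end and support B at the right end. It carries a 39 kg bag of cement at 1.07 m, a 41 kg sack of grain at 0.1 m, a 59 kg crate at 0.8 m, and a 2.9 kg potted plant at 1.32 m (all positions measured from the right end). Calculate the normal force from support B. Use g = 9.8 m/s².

Take moments about support A.
Beam weight: 11 × 9.8 = 107.8 N down at 0.95 m → arm 0.95 m, τ = 107.8 × 0.95 = 102.4 N·m clockwise.
Bag of cement: 39 × 9.8 = 382.2 N down at 1.07 m → arm 0.83 m, τ = 382.2 × 0.83 = 317.2 N·m clockwise.
Sack of grain: 41 × 9.8 = 401.8 N down at 0.1 m → arm 1.8 m, τ = 401.8 × 1.8 = 723.2 N·m clockwise.
Crate: 59 × 9.8 = 578.2 N down at 0.8 m → arm 1.1 m, τ = 578.2 × 1.1 = 636 N·m clockwise.
Potted plant: 2.9 × 9.8 = 28.42 N down at 1.32 m → arm 0.58 m, τ = 28.42 × 0.58 = 16.48 N·m clockwise.
Net load moment about support A = 1795 N·m clockwise.
Reaction R at support B is upward at 0 m, arm 1.9 m → moment R × 1.9 counterclockwise.
Setting net torque to zero: R × 1.9 = 1795 → R = 945 N.

R_B ≈ 945 N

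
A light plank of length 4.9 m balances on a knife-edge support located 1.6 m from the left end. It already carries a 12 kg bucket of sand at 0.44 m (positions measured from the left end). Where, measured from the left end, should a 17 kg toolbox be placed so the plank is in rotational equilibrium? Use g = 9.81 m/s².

x ≈ 2.42 m from the left end

Take moments about the knife-edge support (at 1.6 m from the left end).
Bucket of sand: 12 × 9.81 = 117.7 N down at 0.44 m → arm 1.16 m, τ = 117.7 × 1.16 = 136.5 N·m counterclockwise.
Net moment of existing loads = 136.5 N·m counterclockwise.
The toolbox weighs 17 × 9.81 = 166.8 N and must supply an equal clockwise moment, so its lever arm about the knife-edge support is 136.5 / 166.8 = 0.818 m.
That puts it at 1.6 + 0.818 = 2.42 m from the left end.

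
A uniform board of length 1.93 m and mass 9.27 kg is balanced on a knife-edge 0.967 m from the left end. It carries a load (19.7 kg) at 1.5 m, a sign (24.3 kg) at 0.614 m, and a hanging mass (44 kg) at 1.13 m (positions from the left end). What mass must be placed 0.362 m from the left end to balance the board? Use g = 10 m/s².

Take moments about the knife-edge (at 0.967 m from the left end).
Beam weight: 9.27 × 10 = 92.7 N down at 0.965 m → arm 0.002 m, τ = 92.7 × 0.002 = 0.1854 N·m counterclockwise.
Load: 19.7 × 10 = 197 N down at 1.5 m → arm 0.533 m, τ = 197 × 0.533 = 105 N·m clockwise.
Sign: 24.3 × 10 = 243 N down at 0.614 m → arm 0.353 m, τ = 243 × 0.353 = 85.78 N·m counterclockwise.
Hanging mass: 44 × 10 = 440 N down at 1.13 m → arm 0.163 m, τ = 440 × 0.163 = 71.72 N·m clockwise.
Net moment of known loads = 90.75 N·m clockwise.
An unknown mass m at 0.362 m has arm 0.605 m; its moment is m·g·0.605 counterclockwise.
Στ = 0 ⇒ m × 10 × 0.605 = 90.75 ⇒ m = 90.75 / (10 × 0.605) = 15 kg.

m ≈ 15 kg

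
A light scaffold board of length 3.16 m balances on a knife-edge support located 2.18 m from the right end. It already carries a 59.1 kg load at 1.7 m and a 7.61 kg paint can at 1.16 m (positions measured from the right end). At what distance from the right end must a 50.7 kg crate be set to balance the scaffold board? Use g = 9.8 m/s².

x ≈ 2.89 m from the right end

Choose the knife-edge support (at 2.18 m from the right end) as the axis so the support reaction has zero arm there.
Load: 59.1 × 9.8 = 579.2 N down at 1.7 m → arm 0.48 m, τ = 579.2 × 0.48 = 278 N·m clockwise.
Paint can: 7.61 × 9.8 = 74.58 N down at 1.16 m → arm 1.02 m, τ = 74.58 × 1.02 = 76.07 N·m clockwise.
Net moment of existing loads = 354.1 N·m clockwise.
The crate weighs 50.7 × 9.8 = 496.9 N and must supply an equal counterclockwise moment, so its lever arm about the knife-edge support is 354.1 / 496.9 = 0.713 m.
That puts it at 2.18 + 0.713 = 2.89 m from the right end.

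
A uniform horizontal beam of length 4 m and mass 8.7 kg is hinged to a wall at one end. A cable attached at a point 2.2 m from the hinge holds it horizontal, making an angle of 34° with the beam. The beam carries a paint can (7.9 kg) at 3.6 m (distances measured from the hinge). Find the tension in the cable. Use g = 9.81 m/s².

T ≈ 366 N

Taking torques about the hinge:
Beam weight: 8.7 × 9.81 = 85.35 N down at 2 m → arm 2 m, τ = 85.35 × 2 = 170.7 N·m clockwise.
Paint can: 7.9 × 9.81 = 77.5 N down at 3.6 m → arm 3.6 m, τ = 77.5 × 3.6 = 279 N·m clockwise.
Total clockwise load moment = 449.7 N·m.
The cable tension T acts at 2.2 m; only its component perpendicular to the beam, T sinθ, produces torque. sin 34° = 0.5592.
For rotational equilibrium, T × 2.2 × 0.5592 = 449.7, so T = 449.7 / 1.23 = 366 N.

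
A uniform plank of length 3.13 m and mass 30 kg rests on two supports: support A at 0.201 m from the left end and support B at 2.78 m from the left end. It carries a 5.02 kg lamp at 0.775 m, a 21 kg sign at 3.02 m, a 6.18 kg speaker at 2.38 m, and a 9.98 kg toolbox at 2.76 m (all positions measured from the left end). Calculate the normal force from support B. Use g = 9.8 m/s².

Sum moments about support A (its reaction then has zero moment arm).
Beam weight: 30 × 9.8 = 294 N down at 1.565 m → arm 1.364 m, τ = 294 × 1.364 = 401 N·m clockwise.
Lamp: 5.02 × 9.8 = 49.2 N down at 0.775 m → arm 0.574 m, τ = 49.2 × 0.574 = 28.24 N·m clockwise.
Sign: 21 × 9.8 = 205.8 N down at 3.02 m → arm 2.819 m, τ = 205.8 × 2.819 = 580.2 N·m clockwise.
Speaker: 6.18 × 9.8 = 60.56 N down at 2.38 m → arm 2.179 m, τ = 60.56 × 2.179 = 132 N·m clockwise.
Toolbox: 9.98 × 9.8 = 97.8 N down at 2.76 m → arm 2.559 m, τ = 97.8 × 2.559 = 250.3 N·m clockwise.
Net load moment about support A = 1392 N·m clockwise.
Reaction R at support B is upward at 2.78 m, arm 2.579 m → moment R × 2.579 counterclockwise.
Στ = 0 ⇒ R × 2.579 = 1392 ⇒ R = 540 N.

R_B ≈ 540 N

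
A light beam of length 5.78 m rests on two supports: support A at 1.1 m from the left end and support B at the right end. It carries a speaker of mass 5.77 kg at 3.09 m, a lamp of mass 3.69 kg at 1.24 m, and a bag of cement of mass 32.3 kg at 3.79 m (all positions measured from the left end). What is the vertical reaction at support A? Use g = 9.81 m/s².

R_A ≈ 202 N

Take moments about support B.
Speaker: 5.77 × 9.81 = 56.6 N down at 3.09 m → arm 2.69 m, τ = 56.6 × 2.69 = 152.3 N·m counterclockwise.
Lamp: 3.69 × 9.81 = 36.2 N down at 1.24 m → arm 4.54 m, τ = 36.2 × 4.54 = 164.3 N·m counterclockwise.
Bag of cement: 32.3 × 9.81 = 316.9 N down at 3.79 m → arm 1.99 m, τ = 316.9 × 1.99 = 630.6 N·m counterclockwise.
Net load moment about support B = 947.2 N·m counterclockwise.
Reaction R at support A is upward at 1.1 m, arm 4.68 m → moment R × 4.68 clockwise.
For rotational equilibrium, R × 4.68 = 947.2, so R = 202 N.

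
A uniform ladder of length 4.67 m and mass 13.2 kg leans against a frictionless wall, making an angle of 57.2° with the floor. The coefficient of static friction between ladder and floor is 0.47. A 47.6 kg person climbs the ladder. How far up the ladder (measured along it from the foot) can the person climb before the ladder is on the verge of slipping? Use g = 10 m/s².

d ≈ 3.7 m

Take moments about the foot of the ladder.
Ladder weight 13.2×10 = 132 N acts at 2.335 m along the ladder; its horizontal arm is 2.335·cos57.2° = 1.265 m → τ = 167 N·m clockwise.
Person weight 47.6×10 = 476 N at distance d → arm d·cos57.2° → τ = 476·d·0.5417 clockwise.
Wall normal N at the top has arm L sinθ = 3.925 m counterclockwise, so Στ = 0 gives N·3.925 = 167 + 257.8·d.
ΣFy = 0 ⇒ N_floor = 608 N, so the maximum friction is μ_s·N_floor = 0.47×608 = 285.8 N. ΣFx = 0 ⇒ N_wall = f, so at the slipping point N = 285.8 N.
Substituting: 285.8×3.925 = 167 + 257.8·d ⇒ d = (1122 − 167) / 257.8 = 3.7 m.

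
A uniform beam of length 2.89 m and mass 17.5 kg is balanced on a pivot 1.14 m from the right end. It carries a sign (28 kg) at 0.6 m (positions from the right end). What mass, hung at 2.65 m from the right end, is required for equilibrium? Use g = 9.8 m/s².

Taking torques about the pivot (at 1.14 m from the right end):
Beam weight: 17.5 × 9.8 = 171.5 N down at 1.445 m → arm 0.305 m, τ = 171.5 × 0.305 = 52.31 N·m counterclockwise.
Sign: 28 × 9.8 = 274.4 N down at 0.6 m → arm 0.54 m, τ = 274.4 × 0.54 = 148.2 N·m clockwise.
Net moment of known loads = 95.89 N·m clockwise.
An unknown mass m at 2.65 m has arm 1.51 m; its moment is m·g·1.51 counterclockwise.
Balancing moments: m × 9.8 × 1.51 = 95.89, giving m = 95.89 / (9.8 × 1.51) = 6.48 kg.

m ≈ 6.48 kg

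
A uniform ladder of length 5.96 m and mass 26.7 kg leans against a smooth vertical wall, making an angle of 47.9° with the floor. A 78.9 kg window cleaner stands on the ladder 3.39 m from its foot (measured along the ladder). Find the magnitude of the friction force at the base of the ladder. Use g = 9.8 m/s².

f ≈ 516 N

Taking torques about the foot of the ladder:
Ladder weight 26.7×9.8 = 261.7 N acts at 2.98 m along the ladder; its horizontal arm is 2.98·cos47.9° = 1.998 m → τ = 522.9 N·m clockwise.
Window cleaner: 78.9×9.8 = 773.2 N at 3.39 m → arm 2.273 m → τ = 1757 N·m clockwise.
Wall normal N acts horizontally at the top; its moment arm is the height L sinθ = 5.96·sin47.9° = 4.422 m, counterclockwise.
Στ = 0 ⇒ N × 4.422 = 2280 ⇒ N = 516 N.
ΣFx = 0: friction at the foot balances the wall's push, so f = N_wall = 516 N.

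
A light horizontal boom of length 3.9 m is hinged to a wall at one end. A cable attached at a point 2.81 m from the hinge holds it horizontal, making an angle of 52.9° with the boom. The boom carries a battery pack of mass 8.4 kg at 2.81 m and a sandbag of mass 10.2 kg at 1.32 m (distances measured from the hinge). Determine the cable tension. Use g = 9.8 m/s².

T ≈ 162 N

Taking torques about the hinge:
Battery pack: 8.4 × 9.8 = 82.32 N down at 2.81 m → arm 2.81 m, τ = 82.32 × 2.81 = 231.3 N·m clockwise.
Sandbag: 10.2 × 9.8 = 99.96 N down at 1.32 m → arm 1.32 m, τ = 99.96 × 1.32 = 131.9 N·m clockwise.
Total clockwise load moment = 363.2 N·m.
The cable tension T acts at 2.81 m; only its component perpendicular to the boom, T sinθ, produces torque. sin 52.9° = 0.7976.
Setting net torque to zero: T × 2.81 × 0.7976 = 363.2 → T = 363.2 / 2.241 = 162 N.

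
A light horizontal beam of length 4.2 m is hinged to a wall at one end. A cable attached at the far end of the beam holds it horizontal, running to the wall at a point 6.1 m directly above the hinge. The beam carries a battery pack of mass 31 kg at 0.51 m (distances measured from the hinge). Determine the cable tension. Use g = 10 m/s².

T ≈ 45.7 N

About the hinge:
Battery pack: 31 × 10 = 310 N down at 0.51 m → arm 0.51 m, τ = 310 × 0.51 = 158.1 N·m clockwise.
Total clockwise load moment = 158.1 N·m.
The cable tension T acts at 4.2 m; only its component perpendicular to the beam, T sinθ, produces torque. sinθ = h/√(h²+d²) = 6.1/√(6.1²+4.2²) = 0.8236.
Setting net torque to zero: T × 4.2 × 0.8236 = 158.1 → T = 158.1 / 3.459 = 45.7 N.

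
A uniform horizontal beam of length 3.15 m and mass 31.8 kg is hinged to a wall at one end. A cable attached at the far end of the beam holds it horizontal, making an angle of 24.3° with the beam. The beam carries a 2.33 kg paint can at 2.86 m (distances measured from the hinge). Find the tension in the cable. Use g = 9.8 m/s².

Taking torques about the hinge:
Beam weight: 31.8 × 9.8 = 311.6 N down at 1.575 m → arm 1.575 m, τ = 311.6 × 1.575 = 490.8 N·m clockwise.
Paint can: 2.33 × 9.8 = 22.83 N down at 2.86 m → arm 2.86 m, τ = 22.83 × 2.86 = 65.29 N·m clockwise.
Total clockwise load moment = 556.1 N·m.
The cable tension T acts at 3.15 m; only its component perpendicular to the beam, T sinθ, produces torque. sin 24.3° = 0.4115.
Στ = 0 ⇒ T × 3.15 × 0.4115 = 556.1 ⇒ T = 556.1 / 1.296 = 429 N.

T ≈ 429 N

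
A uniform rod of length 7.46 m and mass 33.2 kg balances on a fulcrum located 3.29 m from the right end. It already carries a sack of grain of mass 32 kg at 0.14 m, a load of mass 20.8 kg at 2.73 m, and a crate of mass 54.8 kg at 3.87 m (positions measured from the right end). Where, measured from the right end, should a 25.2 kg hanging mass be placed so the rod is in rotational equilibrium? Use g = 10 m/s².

x ≈ 5.91 m from the right end

Sum moments about the fulcrum (at 3.29 m from the right end) (the support reaction has zero arm there).
Beam weight: 33.2 × 10 = 332 N down at 3.73 m → arm 0.44 m, τ = 332 × 0.44 = 146.1 N·m counterclockwise.
Sack of grain: 32 × 10 = 320 N down at 0.14 m → arm 3.15 m, τ = 320 × 3.15 = 1008 N·m clockwise.
Load: 20.8 × 10 = 208 N down at 2.73 m → arm 0.56 m, τ = 208 × 0.56 = 116.5 N·m clockwise.
Crate: 54.8 × 10 = 548 N down at 3.87 m → arm 0.58 m, τ = 548 × 0.58 = 317.8 N·m counterclockwise.
Net moment of existing loads = 660.6 N·m clockwise.
The hanging mass weighs 25.2 × 10 = 252 N and must supply an equal counterclockwise moment, so its lever arm about the fulcrum is 660.6 / 252 = 2.62 m.
That puts it at 3.29 + 2.62 = 5.91 m from the right end.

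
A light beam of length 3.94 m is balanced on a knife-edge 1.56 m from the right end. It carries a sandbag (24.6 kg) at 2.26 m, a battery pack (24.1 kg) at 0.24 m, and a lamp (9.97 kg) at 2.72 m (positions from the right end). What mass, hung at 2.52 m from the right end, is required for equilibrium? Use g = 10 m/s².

About the knife-edge (at 1.56 m from the right end):
Sandbag: 24.6 × 10 = 246 N down at 2.26 m → arm 0.7 m, τ = 246 × 0.7 = 172.2 N·m counterclockwise.
Battery pack: 24.1 × 10 = 241 N down at 0.24 m → arm 1.32 m, τ = 241 × 1.32 = 318.1 N·m clockwise.
Lamp: 9.97 × 10 = 99.7 N down at 2.72 m → arm 1.16 m, τ = 99.7 × 1.16 = 115.7 N·m counterclockwise.
Net moment of known loads = 30.2 N·m clockwise.
An unknown mass m at 2.52 m has arm 0.96 m; its moment is m·g·0.96 counterclockwise.
Στ = 0 ⇒ m × 10 × 0.96 = 30.2 ⇒ m = 30.2 / (10 × 0.96) = 3.15 kg.

m ≈ 3.15 kg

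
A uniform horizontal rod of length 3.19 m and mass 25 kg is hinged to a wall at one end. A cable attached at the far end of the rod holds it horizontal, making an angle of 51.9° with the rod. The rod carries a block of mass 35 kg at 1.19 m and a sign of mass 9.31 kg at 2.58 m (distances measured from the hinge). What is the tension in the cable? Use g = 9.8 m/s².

Choose the hinge as the axis so the unknown hinge reaction has zero arm there.
Beam weight: 25 × 9.8 = 245 N down at 1.595 m → arm 1.595 m, τ = 245 × 1.595 = 390.8 N·m clockwise.
Block: 35 × 9.8 = 343 N down at 1.19 m → arm 1.19 m, τ = 343 × 1.19 = 408.2 N·m clockwise.
Sign: 9.31 × 9.8 = 91.24 N down at 2.58 m → arm 2.58 m, τ = 91.24 × 2.58 = 235.4 N·m clockwise.
Total clockwise load moment = 1034 N·m.
The cable tension T acts at 3.19 m; only its component perpendicular to the rod, T sinθ, produces torque. sin 51.9° = 0.7869.
Στ = 0 ⇒ T × 3.19 × 0.7869 = 1034 ⇒ T = 1034 / 2.51 = 412 N.

T ≈ 412 N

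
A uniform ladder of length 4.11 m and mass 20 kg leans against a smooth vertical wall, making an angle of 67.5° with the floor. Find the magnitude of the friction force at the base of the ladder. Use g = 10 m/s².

Sum moments about the foot of the ladder (the floor normal and friction both act there and drop out).
Ladder weight 20×10 = 200 N acts at 2.055 m along the ladder; its horizontal arm is 2.055·cos67.5° = 0.7864 m → τ = 157.3 N·m clockwise.
Wall normal N acts horizontally at the top; its moment arm is the height L sinθ = 4.11·sin67.5° = 3.797 m, counterclockwise.
Στ = 0 ⇒ N × 3.797 = 157.3 ⇒ N = 41.4 N.
ΣFx = 0: friction at the foot balances the wall's push, so f = N_wall = 41.4 N.

f ≈ 41.4 N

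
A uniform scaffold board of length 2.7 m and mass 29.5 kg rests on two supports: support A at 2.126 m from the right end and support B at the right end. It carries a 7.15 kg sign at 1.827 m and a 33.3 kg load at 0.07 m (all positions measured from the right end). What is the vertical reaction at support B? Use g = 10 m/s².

Sum moments about support A (its reaction then has zero moment arm).
Beam weight: 29.5 × 10 = 295 N down at 1.35 m → arm 0.776 m, τ = 295 × 0.776 = 228.9 N·m clockwise.
Sign: 7.15 × 10 = 71.5 N down at 1.827 m → arm 0.299 m, τ = 71.5 × 0.299 = 21.38 N·m clockwise.
Load: 33.3 × 10 = 333 N down at 0.07 m → arm 2.056 m, τ = 333 × 2.056 = 684.6 N·m clockwise.
Net load moment about support A = 934.9 N·m clockwise.
Reaction R at support B is upward at 0 m, arm 2.126 m → moment R × 2.126 counterclockwise.
For rotational equilibrium, R × 2.126 = 934.9, so R = 440 N.

R_B ≈ 440 N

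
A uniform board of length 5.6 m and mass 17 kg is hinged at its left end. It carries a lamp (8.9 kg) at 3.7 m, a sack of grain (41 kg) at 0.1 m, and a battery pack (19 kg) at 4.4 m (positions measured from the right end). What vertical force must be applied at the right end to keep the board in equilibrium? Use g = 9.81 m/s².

F ≈ 548 N

Choose the left end as the axis so the unknown pivot reaction has zero arm there.
Beam weight: 17 × 9.81 = 166.8 N down at 2.8 m → arm 2.8 m, τ = 166.8 × 2.8 = 467 N·m clockwise.
Lamp: 8.9 × 9.81 = 87.31 N down at 3.7 m → arm 1.9 m, τ = 87.31 × 1.9 = 165.9 N·m clockwise.
Sack of grain: 41 × 9.81 = 402.2 N down at 0.1 m → arm 5.5 m, τ = 402.2 × 5.5 = 2212 N·m clockwise.
Battery pack: 19 × 9.81 = 186.4 N down at 4.4 m → arm 1.2 m, τ = 186.4 × 1.2 = 223.7 N·m clockwise.
Net moment of the loads = 3069 N·m clockwise.
The upward force F acts at the right end, arm 5.6 m, giving F × 5.6 counterclockwise.
Setting net torque to zero: F × 5.6 = 3069 → F = 3069 / 5.6 = 548 N.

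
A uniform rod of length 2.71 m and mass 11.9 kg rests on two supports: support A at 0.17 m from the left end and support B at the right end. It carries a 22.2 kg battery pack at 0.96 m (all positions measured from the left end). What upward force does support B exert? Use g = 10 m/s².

Take moments about support A.
Beam weight: 11.9 × 10 = 119 N down at 1.355 m → arm 1.185 m, τ = 119 × 1.185 = 141 N·m clockwise.
Battery pack: 22.2 × 10 = 222 N down at 0.96 m → arm 0.79 m, τ = 222 × 0.79 = 175.4 N·m clockwise.
Net load moment about support A = 316.4 N·m clockwise.
Reaction R at support B is upward at 2.71 m, arm 2.54 m → moment R × 2.54 counterclockwise.
Setting net torque to zero: R × 2.54 = 316.4 → R = 125 N.

R_B ≈ 125 N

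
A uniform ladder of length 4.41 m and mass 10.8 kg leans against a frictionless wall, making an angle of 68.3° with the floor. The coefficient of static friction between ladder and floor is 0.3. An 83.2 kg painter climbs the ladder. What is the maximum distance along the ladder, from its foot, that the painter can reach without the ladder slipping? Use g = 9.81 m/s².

d ≈ 3.47 m

Take moments about the foot of the ladder.
Ladder weight 10.8×9.81 = 105.9 N acts at 2.205 m along the ladder; its horizontal arm is 2.205·cos68.3° = 0.8153 m → τ = 86.34 N·m clockwise.
Painter weight 83.2×9.81 = 816.2 N at distance d → arm d·cos68.3° → τ = 816.2·d·0.3697 clockwise.
Wall normal N at the top has arm L sinθ = 4.097 m counterclockwise, so Στ = 0 gives N·4.097 = 86.34 + 301.7·d.
ΣFy = 0 ⇒ N_floor = 922.1 N, so the maximum friction is μ_s·N_floor = 0.3×922.1 = 276.6 N. ΣFx = 0 ⇒ N_wall = f, so at the slipping point N = 276.6 N.
Substituting: 276.6×4.097 = 86.34 + 301.7·d ⇒ d = (1133 − 86.34) / 301.7 = 3.47 m.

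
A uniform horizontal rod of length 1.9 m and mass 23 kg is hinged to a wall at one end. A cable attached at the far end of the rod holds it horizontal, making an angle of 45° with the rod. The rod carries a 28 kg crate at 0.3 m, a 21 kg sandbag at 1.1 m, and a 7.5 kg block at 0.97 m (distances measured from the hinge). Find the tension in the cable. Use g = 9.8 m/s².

T ≈ 442 N

Sum moments about the hinge (the unknown hinge reaction has zero arm there).
Beam weight: 23 × 9.8 = 225.4 N down at 0.95 m → arm 0.95 m, τ = 225.4 × 0.95 = 214.1 N·m clockwise.
Crate: 28 × 9.8 = 274.4 N down at 0.3 m → arm 0.3 m, τ = 274.4 × 0.3 = 82.32 N·m clockwise.
Sandbag: 21 × 9.8 = 205.8 N down at 1.1 m → arm 1.1 m, τ = 205.8 × 1.1 = 226.4 N·m clockwise.
Block: 7.5 × 9.8 = 73.5 N down at 0.97 m → arm 0.97 m, τ = 73.5 × 0.97 = 71.3 N·m clockwise.
Total clockwise load moment = 594.1 N·m.
The cable tension T acts at 1.9 m; only its component perpendicular to the rod, T sinθ, produces torque. sin 45° = 0.7071.
Setting net torque to zero: T × 1.9 × 0.7071 = 594.1 → T = 594.1 / 1.343 = 442 N.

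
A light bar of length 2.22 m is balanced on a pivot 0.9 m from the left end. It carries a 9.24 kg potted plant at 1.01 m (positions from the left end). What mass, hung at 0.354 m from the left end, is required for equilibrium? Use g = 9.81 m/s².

m ≈ 1.86 kg

Take moments about the pivot (at 0.9 m from the left end).
Potted plant: 9.24 × 9.81 = 90.64 N down at 1.01 m → arm 0.11 m, τ = 90.64 × 0.11 = 9.97 N·m clockwise.
Net moment of known loads = 9.97 N·m clockwise.
An unknown mass m at 0.354 m has arm 0.546 m; its moment is m·g·0.546 counterclockwise.
For rotational equilibrium, m × 9.81 × 0.546 = 9.97, so m = 9.97 / (9.81 × 0.546) = 1.86 kg.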